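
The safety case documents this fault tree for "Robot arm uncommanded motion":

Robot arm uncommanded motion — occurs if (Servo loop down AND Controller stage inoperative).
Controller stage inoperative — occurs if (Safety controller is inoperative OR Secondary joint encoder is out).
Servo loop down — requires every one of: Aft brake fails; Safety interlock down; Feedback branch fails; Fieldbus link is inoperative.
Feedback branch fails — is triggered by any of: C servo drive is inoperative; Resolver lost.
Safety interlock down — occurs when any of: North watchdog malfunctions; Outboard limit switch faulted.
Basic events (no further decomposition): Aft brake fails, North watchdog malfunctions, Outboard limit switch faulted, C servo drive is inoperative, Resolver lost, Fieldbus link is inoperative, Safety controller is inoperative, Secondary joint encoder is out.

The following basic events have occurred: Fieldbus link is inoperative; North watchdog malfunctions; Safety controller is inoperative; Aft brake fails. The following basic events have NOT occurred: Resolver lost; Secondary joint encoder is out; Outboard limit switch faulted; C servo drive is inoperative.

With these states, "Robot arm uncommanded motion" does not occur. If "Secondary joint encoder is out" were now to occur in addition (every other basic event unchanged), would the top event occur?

No

Counterfactual: set "Secondary joint encoder is out" to occurred.
Safety interlock down [OR]: North watchdog malfunctions=occurs, Outboard limit switch faulted=not → at least one input occurs → occurs.
Feedback branch fails [OR]: C servo drive is inoperative=not, Resolver lost=not → no input occurs → does not occur.
Servo loop down [AND]: Aft brake fails=occurs, Safety interlock down=occurs, Feedback branch fails=not, Fieldbus link is inoperative=occurs → not all inputs occur → does not occur.
Controller stage inoperative [OR]: Safety controller is inoperative=occurs, Secondary joint encoder is out=occurs → at least one input occurs → occurs.
Robot arm uncommanded motion [AND]: Servo loop down=not, Controller stage inoperative=occurs → not all inputs occur → does not occur.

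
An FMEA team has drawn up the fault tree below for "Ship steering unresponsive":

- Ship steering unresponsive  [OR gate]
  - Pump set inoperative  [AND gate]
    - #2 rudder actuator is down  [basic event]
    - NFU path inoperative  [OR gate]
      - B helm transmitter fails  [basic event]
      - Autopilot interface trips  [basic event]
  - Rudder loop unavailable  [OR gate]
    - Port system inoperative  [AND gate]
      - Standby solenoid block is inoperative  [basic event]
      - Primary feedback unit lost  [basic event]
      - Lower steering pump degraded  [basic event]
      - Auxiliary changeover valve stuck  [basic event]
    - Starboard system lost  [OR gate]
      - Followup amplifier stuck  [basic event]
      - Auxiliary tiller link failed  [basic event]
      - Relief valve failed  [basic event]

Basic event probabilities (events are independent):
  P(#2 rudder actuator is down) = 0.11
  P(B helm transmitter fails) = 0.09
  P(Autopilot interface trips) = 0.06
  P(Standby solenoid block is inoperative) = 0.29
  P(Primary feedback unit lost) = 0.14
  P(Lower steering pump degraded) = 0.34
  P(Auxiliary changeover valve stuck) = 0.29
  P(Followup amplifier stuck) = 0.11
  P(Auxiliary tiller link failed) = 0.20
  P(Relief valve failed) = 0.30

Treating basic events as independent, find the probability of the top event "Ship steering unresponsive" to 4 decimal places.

P(NFU path inoperative) [OR] = 1 − (1−0.09) × (1−0.06) = 0.144600
P(Pump set inoperative) [AND] = 0.11 × 0.144600 = 0.015906
P(Port system inoperative) [AND] = 0.29 × 0.14 × 0.34 × 0.29 = 0.004003
P(Starboard system lost) [OR] = 1 − (1−0.11) × (1−0.20) × (1−0.30) = 0.501600
P(Rudder loop unavailable) [OR] = 1 − (1−0.004003) × (1−0.501600) = 0.503595
P(Ship steering unresponsive) [OR] = 1 − (1−0.015906) × (1−0.503595) = 0.511491
Rounded to 4 decimal places: P(Ship steering unresponsive) ≈ 0.5115.

0.5115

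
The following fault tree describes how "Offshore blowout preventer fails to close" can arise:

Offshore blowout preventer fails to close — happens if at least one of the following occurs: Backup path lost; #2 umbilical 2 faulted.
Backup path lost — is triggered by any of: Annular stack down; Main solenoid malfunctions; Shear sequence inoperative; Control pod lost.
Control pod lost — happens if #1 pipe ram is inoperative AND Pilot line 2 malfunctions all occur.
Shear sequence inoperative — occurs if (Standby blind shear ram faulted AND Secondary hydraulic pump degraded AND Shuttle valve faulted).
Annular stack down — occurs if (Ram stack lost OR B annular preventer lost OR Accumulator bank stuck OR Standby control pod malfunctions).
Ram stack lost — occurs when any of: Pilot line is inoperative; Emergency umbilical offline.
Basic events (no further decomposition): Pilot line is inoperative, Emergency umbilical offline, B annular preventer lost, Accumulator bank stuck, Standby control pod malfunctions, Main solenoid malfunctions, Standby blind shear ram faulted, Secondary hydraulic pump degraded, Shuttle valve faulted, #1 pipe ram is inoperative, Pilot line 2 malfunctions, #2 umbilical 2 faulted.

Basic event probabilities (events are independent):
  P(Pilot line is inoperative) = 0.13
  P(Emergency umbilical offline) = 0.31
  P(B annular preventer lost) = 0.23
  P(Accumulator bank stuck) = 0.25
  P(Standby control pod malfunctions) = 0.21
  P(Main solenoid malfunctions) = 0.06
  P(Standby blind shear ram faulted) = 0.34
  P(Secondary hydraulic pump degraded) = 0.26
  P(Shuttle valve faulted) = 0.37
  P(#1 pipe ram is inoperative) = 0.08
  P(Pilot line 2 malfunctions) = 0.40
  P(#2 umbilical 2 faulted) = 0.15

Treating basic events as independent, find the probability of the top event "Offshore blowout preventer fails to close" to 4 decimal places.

0.7951

P(Ram stack lost) [OR] = 1 − (1−0.13) × (1−0.31) = 0.399700
P(Annular stack down) [OR] = 1 − (1−0.399700) × (1−0.23) × (1−0.25) × (1−0.21) = 0.726128
P(Shear sequence inoperative) [AND] = 0.34 × 0.26 × 0.37 = 0.032708
P(Control pod lost) [AND] = 0.08 × 0.40 = 0.032000
P(Backup path lost) [OR] = 1 − (1−0.726128) × (1−0.06) × (1−0.032708) × (1−0.032000) = 0.758949
P(Offshore blowout preventer fails to close) [OR] = 1 − (1−0.758949) × (1−0.15) = 0.795107
Rounded to 4 decimal places: P(Offshore blowout preventer fails to close) ≈ 0.7951.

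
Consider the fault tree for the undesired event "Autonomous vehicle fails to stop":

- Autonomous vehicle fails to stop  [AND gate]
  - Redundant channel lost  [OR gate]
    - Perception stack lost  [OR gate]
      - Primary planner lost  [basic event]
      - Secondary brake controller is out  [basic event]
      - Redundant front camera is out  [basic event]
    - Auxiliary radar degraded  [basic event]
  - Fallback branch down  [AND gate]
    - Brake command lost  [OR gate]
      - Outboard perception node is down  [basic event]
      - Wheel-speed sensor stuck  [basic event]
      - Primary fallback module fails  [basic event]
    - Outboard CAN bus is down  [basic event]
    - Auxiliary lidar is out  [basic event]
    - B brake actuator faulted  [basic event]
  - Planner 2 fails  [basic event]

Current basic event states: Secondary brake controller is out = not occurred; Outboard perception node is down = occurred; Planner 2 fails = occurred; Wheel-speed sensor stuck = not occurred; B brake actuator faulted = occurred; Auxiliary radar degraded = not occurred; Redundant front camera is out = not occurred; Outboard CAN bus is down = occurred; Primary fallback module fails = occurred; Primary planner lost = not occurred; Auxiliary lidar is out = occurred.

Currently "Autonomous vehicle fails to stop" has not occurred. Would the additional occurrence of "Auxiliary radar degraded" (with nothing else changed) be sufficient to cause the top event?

Yes

Counterfactual: set "Auxiliary radar degraded" to occurred.
Perception stack lost [OR]: Primary planner lost=not, Secondary brake controller is out=not, Redundant front camera is out=not → no input occurs → does not occur.
Redundant channel lost [OR]: Perception stack lost=not, Auxiliary radar degraded=occurs → at least one input occurs → occurs.
Brake command lost [OR]: Outboard perception node is down=occurs, Wheel-speed sensor stuck=not, Primary fallback module fails=occurs → at least one input occurs → occurs.
Fallback branch down [AND]: Brake command lost=occurs, Outboard CAN bus is down=occurs, Auxiliary lidar is out=occurs, B brake actuator faulted=occurs → all inputs occur → occurs.
Autonomous vehicle fails to stop [AND]: Redundant channel lost=occurs, Fallback branch down=occurs, Planner 2 fails=occurs → all inputs occur → occurs.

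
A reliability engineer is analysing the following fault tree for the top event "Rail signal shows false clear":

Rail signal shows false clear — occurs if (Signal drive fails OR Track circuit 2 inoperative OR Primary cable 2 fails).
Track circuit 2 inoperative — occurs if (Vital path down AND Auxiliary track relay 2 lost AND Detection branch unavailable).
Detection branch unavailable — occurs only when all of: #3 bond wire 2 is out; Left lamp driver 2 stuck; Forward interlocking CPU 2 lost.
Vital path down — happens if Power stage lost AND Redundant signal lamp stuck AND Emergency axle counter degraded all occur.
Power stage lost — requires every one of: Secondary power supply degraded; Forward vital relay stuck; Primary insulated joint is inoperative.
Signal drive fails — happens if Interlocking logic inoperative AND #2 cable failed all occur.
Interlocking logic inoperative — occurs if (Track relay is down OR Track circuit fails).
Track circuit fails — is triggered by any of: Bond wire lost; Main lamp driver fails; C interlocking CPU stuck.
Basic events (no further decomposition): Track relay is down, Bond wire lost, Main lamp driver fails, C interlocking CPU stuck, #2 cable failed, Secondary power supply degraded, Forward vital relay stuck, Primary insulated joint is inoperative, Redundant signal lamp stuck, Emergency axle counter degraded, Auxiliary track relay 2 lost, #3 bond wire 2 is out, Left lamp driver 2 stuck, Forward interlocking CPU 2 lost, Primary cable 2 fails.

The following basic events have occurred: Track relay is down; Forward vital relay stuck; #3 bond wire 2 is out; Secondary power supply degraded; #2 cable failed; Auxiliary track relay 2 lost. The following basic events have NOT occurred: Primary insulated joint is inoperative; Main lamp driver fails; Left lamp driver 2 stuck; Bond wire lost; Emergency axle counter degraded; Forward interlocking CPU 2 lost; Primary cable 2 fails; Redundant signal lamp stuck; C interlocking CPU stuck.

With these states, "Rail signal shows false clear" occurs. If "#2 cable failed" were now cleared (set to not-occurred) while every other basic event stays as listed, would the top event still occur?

Counterfactual: set "#2 cable failed" to not occurred.
Track circuit fails [OR]: Bond wire lost=not, Main lamp driver fails=not, C interlocking CPU stuck=not → no input occurs → does not occur.
Interlocking logic inoperative [OR]: Track relay is down=occurs, Track circuit fails=not → at least one input occurs → occurs.
Signal drive fails [AND]: Interlocking logic inoperative=occurs, #2 cable failed=not → not all inputs occur → does not occur.
Power stage lost [AND]: Secondary power supply degraded=occurs, Forward vital relay stuck=occurs, Primary insulated joint is inoperative=not → not all inputs occur → does not occur.
Vital path down [AND]: Power stage lost=not, Redundant signal lamp stuck=not, Emergency axle counter degraded=not → not all inputs occur → does not occur.
Detection branch unavailable [AND]: #3 bond wire 2 is out=occurs, Left lamp driver 2 stuck=not, Forward interlocking CPU 2 lost=not → not all inputs occur → does not occur.
Track circuit 2 inoperative [AND]: Vital path down=not, Auxiliary track relay 2 lost=occurs, Detection branch unavailable=not → not all inputs occur → does not occur.
Rail signal shows false clear [OR]: Signal drive fails=not, Track circuit 2 inoperative=not, Primary cable 2 fails=not → no input occurs → does not occur.

No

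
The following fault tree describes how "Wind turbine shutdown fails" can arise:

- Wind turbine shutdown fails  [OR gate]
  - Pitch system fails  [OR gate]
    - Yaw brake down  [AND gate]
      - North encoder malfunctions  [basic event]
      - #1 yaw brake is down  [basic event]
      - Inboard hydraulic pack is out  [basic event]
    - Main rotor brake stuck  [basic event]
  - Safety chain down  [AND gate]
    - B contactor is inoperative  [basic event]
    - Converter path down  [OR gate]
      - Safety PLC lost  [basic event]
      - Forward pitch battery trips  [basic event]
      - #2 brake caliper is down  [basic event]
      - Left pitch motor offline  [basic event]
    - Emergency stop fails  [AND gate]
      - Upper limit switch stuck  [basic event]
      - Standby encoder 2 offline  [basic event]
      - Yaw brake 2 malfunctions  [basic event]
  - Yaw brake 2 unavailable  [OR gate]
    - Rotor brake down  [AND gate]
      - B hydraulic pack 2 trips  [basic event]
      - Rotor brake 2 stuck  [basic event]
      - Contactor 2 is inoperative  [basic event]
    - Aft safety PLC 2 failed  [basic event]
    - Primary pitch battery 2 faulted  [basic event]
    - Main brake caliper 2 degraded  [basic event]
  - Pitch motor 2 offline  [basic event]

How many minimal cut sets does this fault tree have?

Yaw brake down [AND]: one cut set from each child combined → 1 × 1 × 1 = 1 cut set(s).
Pitch system fails [OR]: union of children's cut sets → 2 cut set(s).
Converter path down [OR]: union of children's cut sets → 4 cut set(s).
Emergency stop fails [AND]: one cut set from each child combined → 1 × 1 × 1 = 1 cut set(s).
Safety chain down [AND]: one cut set from each child combined → 1 × 4 × 1 = 4 cut set(s).
Rotor brake down [AND]: one cut set from each child combined → 1 × 1 × 1 = 1 cut set(s).
Yaw brake 2 unavailable [OR]: union of children's cut sets → 4 cut set(s).
Wind turbine shutdown fails [OR]: union of children's cut sets → 11 cut set(s).

11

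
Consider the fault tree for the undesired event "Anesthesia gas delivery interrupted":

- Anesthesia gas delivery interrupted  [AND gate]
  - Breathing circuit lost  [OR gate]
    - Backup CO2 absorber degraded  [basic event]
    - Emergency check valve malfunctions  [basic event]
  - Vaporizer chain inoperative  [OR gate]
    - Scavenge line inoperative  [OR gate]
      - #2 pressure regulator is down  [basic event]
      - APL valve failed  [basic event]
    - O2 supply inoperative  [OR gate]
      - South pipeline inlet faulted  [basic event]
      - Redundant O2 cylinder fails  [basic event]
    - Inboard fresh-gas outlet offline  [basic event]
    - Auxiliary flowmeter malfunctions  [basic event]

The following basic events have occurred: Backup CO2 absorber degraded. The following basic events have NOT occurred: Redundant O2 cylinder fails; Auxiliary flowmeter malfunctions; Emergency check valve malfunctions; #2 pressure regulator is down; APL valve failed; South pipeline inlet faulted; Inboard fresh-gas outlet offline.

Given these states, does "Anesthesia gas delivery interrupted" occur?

Breathing circuit lost [OR]: Backup CO2 absorber degraded=occurs, Emergency check valve malfunctions=not → at least one input occurs → occurs.
Scavenge line inoperative [OR]: #2 pressure regulator is down=not, APL valve failed=not → no input occurs → does not occur.
O2 supply inoperative [OR]: South pipeline inlet faulted=not, Redundant O2 cylinder fails=not → no input occurs → does not occur.
Vaporizer chain inoperative [OR]: Scavenge line inoperative=not, O2 supply inoperative=not, Inboard fresh-gas outlet offline=not, Auxiliary flowmeter malfunctions=not → no input occurs → does not occur.
Anesthesia gas delivery interrupted [AND]: Breathing circuit lost=occurs, Vaporizer chain inoperative=not → not all inputs occur → does not occur.

No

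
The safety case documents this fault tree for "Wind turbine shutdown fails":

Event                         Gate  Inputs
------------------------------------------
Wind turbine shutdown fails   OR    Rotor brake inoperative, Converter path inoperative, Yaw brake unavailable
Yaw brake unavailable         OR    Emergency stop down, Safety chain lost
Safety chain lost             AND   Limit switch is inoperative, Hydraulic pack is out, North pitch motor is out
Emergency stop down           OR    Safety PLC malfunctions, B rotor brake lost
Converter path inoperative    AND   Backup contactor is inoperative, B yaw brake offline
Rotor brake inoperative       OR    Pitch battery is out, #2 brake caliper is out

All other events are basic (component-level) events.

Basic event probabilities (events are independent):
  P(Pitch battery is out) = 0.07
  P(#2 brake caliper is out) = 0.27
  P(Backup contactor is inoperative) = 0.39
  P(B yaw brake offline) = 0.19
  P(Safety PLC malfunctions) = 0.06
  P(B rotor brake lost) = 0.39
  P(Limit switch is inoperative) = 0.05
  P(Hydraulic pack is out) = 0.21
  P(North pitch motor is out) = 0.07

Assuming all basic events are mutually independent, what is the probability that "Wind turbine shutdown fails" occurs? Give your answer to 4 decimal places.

P(Rotor brake inoperative) [OR] = 1 − (1−0.07) × (1−0.27) = 0.321100
P(Converter path inoperative) [AND] = 0.39 × 0.19 = 0.074100
P(Emergency stop down) [OR] = 1 − (1−0.06) × (1−0.39) = 0.426600
P(Safety chain lost) [AND] = 0.05 × 0.21 × 0.07 = 0.000735
P(Yaw brake unavailable) [OR] = 1 − (1−0.426600) × (1−0.000735) = 0.427021
P(Wind turbine shutdown fails) [OR] = 1 − (1−0.321100) × (1−0.074100) × (1−0.427021) = 0.639829
Rounded to 4 decimal places: P(Wind turbine shutdown fails) ≈ 0.6398.

0.6398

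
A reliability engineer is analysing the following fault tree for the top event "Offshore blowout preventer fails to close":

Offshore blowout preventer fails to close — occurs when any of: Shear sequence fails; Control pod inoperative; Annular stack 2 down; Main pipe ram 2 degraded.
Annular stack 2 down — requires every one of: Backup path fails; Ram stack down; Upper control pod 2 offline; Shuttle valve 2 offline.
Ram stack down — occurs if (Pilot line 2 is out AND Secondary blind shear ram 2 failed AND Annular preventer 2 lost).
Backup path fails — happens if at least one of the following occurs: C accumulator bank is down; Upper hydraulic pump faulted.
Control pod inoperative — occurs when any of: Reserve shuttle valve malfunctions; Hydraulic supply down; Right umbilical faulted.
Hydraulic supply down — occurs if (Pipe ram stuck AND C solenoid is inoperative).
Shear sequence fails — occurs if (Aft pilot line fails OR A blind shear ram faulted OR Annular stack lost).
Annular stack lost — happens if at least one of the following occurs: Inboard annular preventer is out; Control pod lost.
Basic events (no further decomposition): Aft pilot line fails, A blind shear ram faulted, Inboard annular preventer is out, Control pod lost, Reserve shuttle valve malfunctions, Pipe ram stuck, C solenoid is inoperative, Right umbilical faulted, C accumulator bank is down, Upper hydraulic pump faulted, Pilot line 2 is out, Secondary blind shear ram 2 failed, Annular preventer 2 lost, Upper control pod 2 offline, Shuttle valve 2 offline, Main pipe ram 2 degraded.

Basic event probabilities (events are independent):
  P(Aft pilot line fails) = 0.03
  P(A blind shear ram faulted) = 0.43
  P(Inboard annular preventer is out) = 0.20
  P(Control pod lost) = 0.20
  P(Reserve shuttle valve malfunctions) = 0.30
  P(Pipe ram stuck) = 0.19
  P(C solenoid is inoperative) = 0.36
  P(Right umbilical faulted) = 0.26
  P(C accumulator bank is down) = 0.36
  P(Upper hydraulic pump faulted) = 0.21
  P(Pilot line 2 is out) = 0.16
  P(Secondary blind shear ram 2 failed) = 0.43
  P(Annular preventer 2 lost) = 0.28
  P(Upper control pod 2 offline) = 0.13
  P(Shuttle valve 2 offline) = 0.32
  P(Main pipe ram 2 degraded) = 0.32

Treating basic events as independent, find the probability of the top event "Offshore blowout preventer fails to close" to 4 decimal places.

0.8839

P(Annular stack lost) [OR] = 1 − (1−0.20) × (1−0.20) = 0.360000
P(Shear sequence fails) [OR] = 1 − (1−0.03) × (1−0.43) × (1−0.360000) = 0.646144
P(Hydraulic supply down) [AND] = 0.19 × 0.36 = 0.068400
P(Control pod inoperative) [OR] = 1 − (1−0.30) × (1−0.068400) × (1−0.26) = 0.517431
P(Backup path fails) [OR] = 1 − (1−0.36) × (1−0.21) = 0.494400
P(Ram stack down) [AND] = 0.16 × 0.43 × 0.28 = 0.019264
P(Annular stack 2 down) [AND] = 0.494400 × 0.019264 × 0.13 × 0.32 = 0.000396
P(Offshore blowout preventer fails to close) [OR] = 1 − (1−0.646144) × (1−0.517431) × (1−0.000396) × (1−0.32) = 0.883929
Rounded to 4 decimal places: P(Offshore blowout preventer fails to close) ≈ 0.8839.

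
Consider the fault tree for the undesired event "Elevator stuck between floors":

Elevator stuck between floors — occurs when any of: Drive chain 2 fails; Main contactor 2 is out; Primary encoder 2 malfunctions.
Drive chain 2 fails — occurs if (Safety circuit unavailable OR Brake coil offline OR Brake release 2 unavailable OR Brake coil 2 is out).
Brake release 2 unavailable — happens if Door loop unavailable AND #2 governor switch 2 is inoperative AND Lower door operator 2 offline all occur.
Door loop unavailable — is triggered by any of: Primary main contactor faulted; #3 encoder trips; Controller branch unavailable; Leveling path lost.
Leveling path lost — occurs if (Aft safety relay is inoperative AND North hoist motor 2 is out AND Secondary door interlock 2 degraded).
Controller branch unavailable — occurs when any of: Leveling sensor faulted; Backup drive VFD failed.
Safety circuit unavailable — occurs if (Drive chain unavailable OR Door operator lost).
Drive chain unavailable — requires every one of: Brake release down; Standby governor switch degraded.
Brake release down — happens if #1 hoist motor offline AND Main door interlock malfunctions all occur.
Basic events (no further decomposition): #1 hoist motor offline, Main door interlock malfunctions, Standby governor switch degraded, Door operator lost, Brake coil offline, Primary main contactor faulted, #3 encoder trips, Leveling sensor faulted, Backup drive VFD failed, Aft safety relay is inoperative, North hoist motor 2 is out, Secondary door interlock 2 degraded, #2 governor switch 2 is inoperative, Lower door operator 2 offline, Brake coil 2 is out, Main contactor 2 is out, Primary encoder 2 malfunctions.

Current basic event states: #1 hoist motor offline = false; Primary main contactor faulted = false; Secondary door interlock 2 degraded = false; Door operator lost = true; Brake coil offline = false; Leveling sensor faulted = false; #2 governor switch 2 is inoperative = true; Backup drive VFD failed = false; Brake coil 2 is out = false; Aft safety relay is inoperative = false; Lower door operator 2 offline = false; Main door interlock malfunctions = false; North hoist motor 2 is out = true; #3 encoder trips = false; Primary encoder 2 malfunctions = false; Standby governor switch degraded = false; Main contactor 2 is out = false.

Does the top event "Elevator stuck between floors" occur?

Brake release down [AND]: #1 hoist motor offline=not, Main door interlock malfunctions=not → not all inputs occur → does not occur.
Drive chain unavailable [AND]: Brake release down=not, Standby governor switch degraded=not → not all inputs occur → does not occur.
Safety circuit unavailable [OR]: Drive chain unavailable=not, Door operator lost=occurs → at least one input occurs → occurs.
Controller branch unavailable [OR]: Leveling sensor faulted=not, Backup drive VFD failed=not → no input occurs → does not occur.
Leveling path lost [AND]: Aft safety relay is inoperative=not, North hoist motor 2 is out=occurs, Secondary door interlock 2 degraded=not → not all inputs occur → does not occur.
Door loop unavailable [OR]: Primary main contactor faulted=not, #3 encoder trips=not, Controller branch unavailable=not, Leveling path lost=not → no input occurs → does not occur.
Brake release 2 unavailable [AND]: Door loop unavailable=not, #2 governor switch 2 is inoperative=occurs, Lower door operator 2 offline=not → not all inputs occur → does not occur.
Drive chain 2 fails [OR]: Safety circuit unavailable=occurs, Brake coil offline=not, Brake release 2 unavailable=not, Brake coil 2 is out=not → at least one input occurs → occurs.
Elevator stuck between floors [OR]: Drive chain 2 fails=occurs, Main contactor 2 is out=not, Primary encoder 2 malfunctions=not → at least one input occurs → occurs.

Yes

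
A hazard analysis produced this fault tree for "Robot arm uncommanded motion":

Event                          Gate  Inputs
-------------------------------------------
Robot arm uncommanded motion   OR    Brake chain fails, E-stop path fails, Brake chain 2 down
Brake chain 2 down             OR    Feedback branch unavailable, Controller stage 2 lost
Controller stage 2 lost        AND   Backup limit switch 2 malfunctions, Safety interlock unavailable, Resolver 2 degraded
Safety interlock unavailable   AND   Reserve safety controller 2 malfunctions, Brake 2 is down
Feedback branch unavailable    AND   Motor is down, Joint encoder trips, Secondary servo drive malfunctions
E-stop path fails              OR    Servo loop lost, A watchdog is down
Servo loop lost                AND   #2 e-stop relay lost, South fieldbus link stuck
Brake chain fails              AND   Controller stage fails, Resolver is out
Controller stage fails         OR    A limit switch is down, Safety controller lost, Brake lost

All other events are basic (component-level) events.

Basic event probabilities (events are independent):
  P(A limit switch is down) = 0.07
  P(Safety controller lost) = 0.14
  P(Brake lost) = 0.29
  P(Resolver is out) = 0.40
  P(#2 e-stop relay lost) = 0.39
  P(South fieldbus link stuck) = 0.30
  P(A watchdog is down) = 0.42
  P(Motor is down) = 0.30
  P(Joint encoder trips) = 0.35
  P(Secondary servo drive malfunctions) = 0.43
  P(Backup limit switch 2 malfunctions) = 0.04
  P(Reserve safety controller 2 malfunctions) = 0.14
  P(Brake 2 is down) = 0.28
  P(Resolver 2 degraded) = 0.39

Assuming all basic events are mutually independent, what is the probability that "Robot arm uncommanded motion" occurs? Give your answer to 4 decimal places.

P(Controller stage fails) [OR] = 1 − (1−0.07) × (1−0.14) × (1−0.29) = 0.432142
P(Brake chain fails) [AND] = 0.432142 × 0.40 = 0.172857
P(Servo loop lost) [AND] = 0.39 × 0.30 = 0.117000
P(E-stop path fails) [OR] = 1 − (1−0.117000) × (1−0.42) = 0.487860
P(Feedback branch unavailable) [AND] = 0.30 × 0.35 × 0.43 = 0.045150
P(Safety interlock unavailable) [AND] = 0.14 × 0.28 = 0.039200
P(Controller stage 2 lost) [AND] = 0.04 × 0.039200 × 0.39 = 0.000612
P(Brake chain 2 down) [OR] = 1 − (1−0.045150) × (1−0.000612) = 0.045734
P(Robot arm uncommanded motion) [OR] = 1 − (1−0.172857) × (1−0.487860) × (1−0.045734) = 0.595761
Rounded to 4 decimal places: P(Robot arm uncommanded motion) ≈ 0.5958.

0.5958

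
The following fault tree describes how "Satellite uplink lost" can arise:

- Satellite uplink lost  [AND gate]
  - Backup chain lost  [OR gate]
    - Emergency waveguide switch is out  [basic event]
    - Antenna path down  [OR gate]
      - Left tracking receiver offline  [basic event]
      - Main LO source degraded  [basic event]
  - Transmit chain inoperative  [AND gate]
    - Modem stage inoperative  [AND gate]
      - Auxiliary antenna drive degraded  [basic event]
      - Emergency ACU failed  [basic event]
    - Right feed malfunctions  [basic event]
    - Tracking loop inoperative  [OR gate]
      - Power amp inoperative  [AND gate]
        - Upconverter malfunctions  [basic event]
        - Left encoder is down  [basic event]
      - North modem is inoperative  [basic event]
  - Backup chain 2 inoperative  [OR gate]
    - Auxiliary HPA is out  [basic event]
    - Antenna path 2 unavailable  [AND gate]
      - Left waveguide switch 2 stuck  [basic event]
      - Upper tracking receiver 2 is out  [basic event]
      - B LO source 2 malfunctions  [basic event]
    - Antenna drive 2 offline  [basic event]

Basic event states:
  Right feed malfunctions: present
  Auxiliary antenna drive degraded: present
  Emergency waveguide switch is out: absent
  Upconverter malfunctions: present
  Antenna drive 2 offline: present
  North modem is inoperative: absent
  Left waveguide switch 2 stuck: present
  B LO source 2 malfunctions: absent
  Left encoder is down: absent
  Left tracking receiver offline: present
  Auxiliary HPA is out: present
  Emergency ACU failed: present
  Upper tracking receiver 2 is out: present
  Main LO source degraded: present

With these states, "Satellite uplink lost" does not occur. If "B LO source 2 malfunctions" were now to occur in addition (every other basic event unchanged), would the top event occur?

No

Counterfactual: set "B LO source 2 malfunctions" to occurred.
Antenna path down [OR]: Left tracking receiver offline=occurs, Main LO source degraded=occurs → at least one input occurs → occurs.
Backup chain lost [OR]: Emergency waveguide switch is out=not, Antenna path down=occurs → at least one input occurs → occurs.
Modem stage inoperative [AND]: Auxiliary antenna drive degraded=occurs, Emergency ACU failed=occurs → all inputs occur → occurs.
Power amp inoperative [AND]: Upconverter malfunctions=occurs, Left encoder is down=not → not all inputs occur → does not occur.
Tracking loop inoperative [OR]: Power amp inoperative=not, North modem is inoperative=not → no input occurs → does not occur.
Transmit chain inoperative [AND]: Modem stage inoperative=occurs, Right feed malfunctions=occurs, Tracking loop inoperative=not → not all inputs occur → does not occur.
Antenna path 2 unavailable [AND]: Left waveguide switch 2 stuck=occurs, Upper tracking receiver 2 is out=occurs, B LO source 2 malfunctions=occurs → all inputs occur → occurs.
Backup chain 2 inoperative [OR]: Auxiliary HPA is out=occurs, Antenna path 2 unavailable=occurs, Antenna drive 2 offline=occurs → at least one input occurs → occurs.
Satellite uplink lost [AND]: Backup chain lost=occurs, Transmit chain inoperative=not, Backup chain 2 inoperative=occurs → not all inputs occur → does not occur.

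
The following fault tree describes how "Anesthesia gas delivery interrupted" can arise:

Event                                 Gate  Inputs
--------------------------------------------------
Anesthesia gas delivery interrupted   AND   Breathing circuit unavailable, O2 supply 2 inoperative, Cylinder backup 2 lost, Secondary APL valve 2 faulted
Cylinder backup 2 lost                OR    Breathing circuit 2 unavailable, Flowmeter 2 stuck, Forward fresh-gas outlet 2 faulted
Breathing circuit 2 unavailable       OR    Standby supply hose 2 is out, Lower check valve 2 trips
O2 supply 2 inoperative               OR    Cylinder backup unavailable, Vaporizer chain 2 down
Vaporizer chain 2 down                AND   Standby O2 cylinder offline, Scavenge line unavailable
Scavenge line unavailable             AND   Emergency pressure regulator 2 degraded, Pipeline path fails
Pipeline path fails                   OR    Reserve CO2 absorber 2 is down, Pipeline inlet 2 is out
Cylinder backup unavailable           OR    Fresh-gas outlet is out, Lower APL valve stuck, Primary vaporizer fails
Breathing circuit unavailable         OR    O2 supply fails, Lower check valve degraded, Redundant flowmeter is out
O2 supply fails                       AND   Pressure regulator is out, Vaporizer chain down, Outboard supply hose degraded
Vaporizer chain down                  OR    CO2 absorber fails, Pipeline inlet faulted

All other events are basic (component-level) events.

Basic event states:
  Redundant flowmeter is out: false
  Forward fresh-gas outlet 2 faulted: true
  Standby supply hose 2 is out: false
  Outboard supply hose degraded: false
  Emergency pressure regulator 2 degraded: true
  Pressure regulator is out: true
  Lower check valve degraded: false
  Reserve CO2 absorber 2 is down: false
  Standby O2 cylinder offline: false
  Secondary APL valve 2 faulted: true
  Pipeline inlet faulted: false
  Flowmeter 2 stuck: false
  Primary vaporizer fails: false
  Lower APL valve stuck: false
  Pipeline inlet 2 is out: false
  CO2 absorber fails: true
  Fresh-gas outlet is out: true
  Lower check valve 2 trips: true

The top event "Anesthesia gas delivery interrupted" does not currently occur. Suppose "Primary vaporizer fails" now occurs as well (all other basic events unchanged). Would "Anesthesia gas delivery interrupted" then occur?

No

Counterfactual: set "Primary vaporizer fails" to occurred.
Vaporizer chain down [OR]: CO2 absorber fails=occurs, Pipeline inlet faulted=not → at least one input occurs → occurs.
O2 supply fails [AND]: Pressure regulator is out=occurs, Vaporizer chain down=occurs, Outboard supply hose degraded=not → not all inputs occur → does not occur.
Breathing circuit unavailable [OR]: O2 supply fails=not, Lower check valve degraded=not, Redundant flowmeter is out=not → no input occurs → does not occur.
Cylinder backup unavailable [OR]: Fresh-gas outlet is out=occurs, Lower APL valve stuck=not, Primary vaporizer fails=occurs → at least one input occurs → occurs.
Pipeline path fails [OR]: Reserve CO2 absorber 2 is down=not, Pipeline inlet 2 is out=not → no input occurs → does not occur.
Scavenge line unavailable [AND]: Emergency pressure regulator 2 degraded=occurs, Pipeline path fails=not → not all inputs occur → does not occur.
Vaporizer chain 2 down [AND]: Standby O2 cylinder offline=not, Scavenge line unavailable=not → not all inputs occur → does not occur.
O2 supply 2 inoperative [OR]: Cylinder backup unavailable=occurs, Vaporizer chain 2 down=not → at least one input occurs → occurs.
Breathing circuit 2 unavailable [OR]: Standby supply hose 2 is out=not, Lower check valve 2 trips=occurs → at least one input occurs → occurs.
Cylinder backup 2 lost [OR]: Breathing circuit 2 unavailable=occurs, Flowmeter 2 stuck=not, Forward fresh-gas outlet 2 faulted=occurs → at least one input occurs → occurs.
Anesthesia gas delivery interrupted [AND]: Breathing circuit unavailable=not, O2 supply 2 inoperative=occurs, Cylinder backup 2 lost=occurs, Secondary APL valve 2 faulted=occurs → not all inputs occur → does not occur.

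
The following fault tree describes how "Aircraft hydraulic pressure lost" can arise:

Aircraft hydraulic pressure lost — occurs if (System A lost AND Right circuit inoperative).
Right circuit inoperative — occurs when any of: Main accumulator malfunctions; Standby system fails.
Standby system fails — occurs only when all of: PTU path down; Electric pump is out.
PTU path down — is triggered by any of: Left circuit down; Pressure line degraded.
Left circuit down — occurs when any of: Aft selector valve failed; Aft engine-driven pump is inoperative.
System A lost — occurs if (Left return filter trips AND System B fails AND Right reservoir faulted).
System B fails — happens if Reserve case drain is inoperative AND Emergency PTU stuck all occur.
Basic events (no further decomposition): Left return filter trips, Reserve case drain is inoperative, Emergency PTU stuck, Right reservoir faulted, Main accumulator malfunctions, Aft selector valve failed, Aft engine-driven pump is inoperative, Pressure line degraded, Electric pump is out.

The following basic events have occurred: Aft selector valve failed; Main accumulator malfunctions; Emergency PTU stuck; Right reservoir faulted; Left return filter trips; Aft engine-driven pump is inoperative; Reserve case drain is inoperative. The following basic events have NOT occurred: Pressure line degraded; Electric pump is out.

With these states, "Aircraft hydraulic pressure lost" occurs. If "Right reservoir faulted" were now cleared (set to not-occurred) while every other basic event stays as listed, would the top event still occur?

Counterfactual: set "Right reservoir faulted" to not occurred.
System B fails [AND]: Reserve case drain is inoperative=occurs, Emergency PTU stuck=occurs → all inputs occur → occurs.
System A lost [AND]: Left return filter trips=occurs, System B fails=occurs, Right reservoir faulted=not → not all inputs occur → does not occur.
Left circuit down [OR]: Aft selector valve failed=occurs, Aft engine-driven pump is inoperative=occurs → at least one input occurs → occurs.
PTU path down [OR]: Left circuit down=occurs, Pressure line degraded=not → at least one input occurs → occurs.
Standby system fails [AND]: PTU path down=occurs, Electric pump is out=not → not all inputs occur → does not occur.
Right circuit inoperative [OR]: Main accumulator malfunctions=occurs, Standby system fails=not → at least one input occurs → occurs.
Aircraft hydraulic pressure lost [AND]: System A lost=not, Right circuit inoperative=occurs → not all inputs occur → does not occur.

No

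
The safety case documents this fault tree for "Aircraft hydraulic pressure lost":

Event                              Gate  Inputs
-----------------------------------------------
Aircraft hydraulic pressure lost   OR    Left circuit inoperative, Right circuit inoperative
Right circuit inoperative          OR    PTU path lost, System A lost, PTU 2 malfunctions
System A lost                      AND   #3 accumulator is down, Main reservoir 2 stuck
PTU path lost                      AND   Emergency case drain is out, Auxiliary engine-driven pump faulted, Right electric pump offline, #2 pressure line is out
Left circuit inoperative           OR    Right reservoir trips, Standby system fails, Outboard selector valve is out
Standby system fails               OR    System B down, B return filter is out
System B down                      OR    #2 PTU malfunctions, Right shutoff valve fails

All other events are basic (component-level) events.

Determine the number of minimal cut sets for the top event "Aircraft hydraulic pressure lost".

8

System B down [OR]: union of children's cut sets → 2 cut set(s).
Standby system fails [OR]: union of children's cut sets → 3 cut set(s).
Left circuit inoperative [OR]: union of children's cut sets → 5 cut set(s).
PTU path lost [AND]: one cut set from each child combined → 1 × 1 × 1 × 1 = 1 cut set(s).
System A lost [AND]: one cut set from each child combined → 1 × 1 = 1 cut set(s).
Right circuit inoperative [OR]: union of children's cut sets → 3 cut set(s).
Aircraft hydraulic pressure lost [OR]: union of children's cut sets → 8 cut set(s).
Minimal cut sets: {Right reservoir trips}; {#2 PTU malfunctions}; {Right shutoff valve fails}; {B return filter is out}; {Outboard selector valve is out}; {#2 pressure line is out, Auxiliary engine-driven pump faulted, Emergency case drain is out, Right electric pump offline}; {#3 accumulator is down, Main reservoir 2 stuck}; {PTU 2 malfunctions}.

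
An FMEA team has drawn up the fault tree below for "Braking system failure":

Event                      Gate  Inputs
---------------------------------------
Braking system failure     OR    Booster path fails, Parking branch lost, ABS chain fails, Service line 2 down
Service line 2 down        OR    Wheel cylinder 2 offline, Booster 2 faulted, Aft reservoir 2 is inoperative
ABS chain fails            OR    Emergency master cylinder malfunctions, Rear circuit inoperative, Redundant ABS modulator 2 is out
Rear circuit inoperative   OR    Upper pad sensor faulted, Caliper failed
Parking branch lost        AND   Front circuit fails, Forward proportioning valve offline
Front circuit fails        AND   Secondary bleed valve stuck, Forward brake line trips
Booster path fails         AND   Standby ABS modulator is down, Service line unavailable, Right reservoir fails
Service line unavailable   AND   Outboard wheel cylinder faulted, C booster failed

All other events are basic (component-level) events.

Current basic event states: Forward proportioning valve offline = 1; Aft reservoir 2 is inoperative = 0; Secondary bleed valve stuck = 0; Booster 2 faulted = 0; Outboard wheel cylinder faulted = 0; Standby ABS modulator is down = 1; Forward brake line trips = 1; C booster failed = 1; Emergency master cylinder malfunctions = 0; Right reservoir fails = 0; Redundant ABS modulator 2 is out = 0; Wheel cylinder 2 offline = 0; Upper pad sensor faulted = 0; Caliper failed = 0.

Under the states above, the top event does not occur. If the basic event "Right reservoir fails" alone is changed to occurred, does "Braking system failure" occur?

No

Counterfactual: set "Right reservoir fails" to occurred.
Service line unavailable [AND]: Outboard wheel cylinder faulted=not, C booster failed=occurs → not all inputs occur → does not occur.
Booster path fails [AND]: Standby ABS modulator is down=occurs, Service line unavailable=not, Right reservoir fails=occurs → not all inputs occur → does not occur.
Front circuit fails [AND]: Secondary bleed valve stuck=not, Forward brake line trips=occurs → not all inputs occur → does not occur.
Parking branch lost [AND]: Front circuit fails=not, Forward proportioning valve offline=occurs → not all inputs occur → does not occur.
Rear circuit inoperative [OR]: Upper pad sensor faulted=not, Caliper failed=not → no input occurs → does not occur.
ABS chain fails [OR]: Emergency master cylinder malfunctions=not, Rear circuit inoperative=not, Redundant ABS modulator 2 is out=not → no input occurs → does not occur.
Service line 2 down [OR]: Wheel cylinder 2 offline=not, Booster 2 faulted=not, Aft reservoir 2 is inoperative=not → no input occurs → does not occur.
Braking system failure [OR]: Booster path fails=not, Parking branch lost=not, ABS chain fails=not, Service line 2 down=not → no input occurs → does not occur.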